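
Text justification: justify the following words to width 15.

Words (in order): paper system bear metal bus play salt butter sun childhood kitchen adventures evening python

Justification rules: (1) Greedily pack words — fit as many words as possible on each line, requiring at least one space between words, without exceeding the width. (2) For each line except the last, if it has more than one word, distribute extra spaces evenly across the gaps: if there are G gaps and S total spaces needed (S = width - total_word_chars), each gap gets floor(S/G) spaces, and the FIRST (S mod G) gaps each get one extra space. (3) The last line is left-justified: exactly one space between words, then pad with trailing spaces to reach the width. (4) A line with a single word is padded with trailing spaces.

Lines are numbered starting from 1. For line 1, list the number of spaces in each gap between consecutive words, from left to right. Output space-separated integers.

Answer: 4

Derivation:
Line 1: ['paper', 'system'] (min_width=12, slack=3)
Line 2: ['bear', 'metal', 'bus'] (min_width=14, slack=1)
Line 3: ['play', 'salt'] (min_width=9, slack=6)
Line 4: ['butter', 'sun'] (min_width=10, slack=5)
Line 5: ['childhood'] (min_width=9, slack=6)
Line 6: ['kitchen'] (min_width=7, slack=8)
Line 7: ['adventures'] (min_width=10, slack=5)
Line 8: ['evening', 'python'] (min_width=14, slack=1)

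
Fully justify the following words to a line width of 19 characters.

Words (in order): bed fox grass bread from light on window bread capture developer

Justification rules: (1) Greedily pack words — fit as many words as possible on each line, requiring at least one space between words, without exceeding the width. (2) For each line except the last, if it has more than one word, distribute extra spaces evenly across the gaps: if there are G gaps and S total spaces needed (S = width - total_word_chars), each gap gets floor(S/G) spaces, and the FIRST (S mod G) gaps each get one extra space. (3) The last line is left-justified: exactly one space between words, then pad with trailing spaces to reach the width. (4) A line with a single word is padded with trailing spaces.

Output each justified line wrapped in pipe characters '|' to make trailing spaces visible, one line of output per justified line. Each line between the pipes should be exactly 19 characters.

Line 1: ['bed', 'fox', 'grass', 'bread'] (min_width=19, slack=0)
Line 2: ['from', 'light', 'on'] (min_width=13, slack=6)
Line 3: ['window', 'bread'] (min_width=12, slack=7)
Line 4: ['capture', 'developer'] (min_width=17, slack=2)

Answer: |bed fox grass bread|
|from    light    on|
|window        bread|
|capture developer  |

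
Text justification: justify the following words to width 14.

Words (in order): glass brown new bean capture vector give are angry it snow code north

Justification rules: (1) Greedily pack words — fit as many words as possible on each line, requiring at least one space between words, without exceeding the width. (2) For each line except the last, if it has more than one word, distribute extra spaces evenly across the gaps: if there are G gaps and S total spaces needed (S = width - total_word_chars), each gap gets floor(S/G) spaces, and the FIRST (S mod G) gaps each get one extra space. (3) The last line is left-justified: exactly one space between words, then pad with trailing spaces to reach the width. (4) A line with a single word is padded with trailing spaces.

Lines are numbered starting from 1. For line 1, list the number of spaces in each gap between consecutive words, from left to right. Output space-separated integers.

Line 1: ['glass', 'brown'] (min_width=11, slack=3)
Line 2: ['new', 'bean'] (min_width=8, slack=6)
Line 3: ['capture', 'vector'] (min_width=14, slack=0)
Line 4: ['give', 'are', 'angry'] (min_width=14, slack=0)
Line 5: ['it', 'snow', 'code'] (min_width=12, slack=2)
Line 6: ['north'] (min_width=5, slack=9)

Answer: 4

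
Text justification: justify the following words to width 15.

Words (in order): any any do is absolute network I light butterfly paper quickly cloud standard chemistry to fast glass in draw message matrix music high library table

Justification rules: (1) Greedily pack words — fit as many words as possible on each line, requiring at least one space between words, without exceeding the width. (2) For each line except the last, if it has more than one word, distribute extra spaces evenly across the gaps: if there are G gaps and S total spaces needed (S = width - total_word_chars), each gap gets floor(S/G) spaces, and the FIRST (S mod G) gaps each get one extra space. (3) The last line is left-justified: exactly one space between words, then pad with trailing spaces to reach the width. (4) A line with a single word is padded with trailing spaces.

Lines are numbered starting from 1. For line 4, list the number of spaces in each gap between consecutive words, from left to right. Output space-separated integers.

Line 1: ['any', 'any', 'do', 'is'] (min_width=13, slack=2)
Line 2: ['absolute'] (min_width=8, slack=7)
Line 3: ['network', 'I', 'light'] (min_width=15, slack=0)
Line 4: ['butterfly', 'paper'] (min_width=15, slack=0)
Line 5: ['quickly', 'cloud'] (min_width=13, slack=2)
Line 6: ['standard'] (min_width=8, slack=7)
Line 7: ['chemistry', 'to'] (min_width=12, slack=3)
Line 8: ['fast', 'glass', 'in'] (min_width=13, slack=2)
Line 9: ['draw', 'message'] (min_width=12, slack=3)
Line 10: ['matrix', 'music'] (min_width=12, slack=3)
Line 11: ['high', 'library'] (min_width=12, slack=3)
Line 12: ['table'] (min_width=5, slack=10)

Answer: 1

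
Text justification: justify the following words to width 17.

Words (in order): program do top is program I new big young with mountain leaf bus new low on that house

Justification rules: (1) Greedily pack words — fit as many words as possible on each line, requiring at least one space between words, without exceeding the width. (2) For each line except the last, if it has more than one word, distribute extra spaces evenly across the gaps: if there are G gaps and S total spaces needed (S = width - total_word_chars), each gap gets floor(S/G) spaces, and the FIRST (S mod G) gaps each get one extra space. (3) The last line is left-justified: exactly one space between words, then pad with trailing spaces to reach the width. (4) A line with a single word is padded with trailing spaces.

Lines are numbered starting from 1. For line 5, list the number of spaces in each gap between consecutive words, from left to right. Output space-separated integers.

Line 1: ['program', 'do', 'top', 'is'] (min_width=17, slack=0)
Line 2: ['program', 'I', 'new', 'big'] (min_width=17, slack=0)
Line 3: ['young', 'with'] (min_width=10, slack=7)
Line 4: ['mountain', 'leaf', 'bus'] (min_width=17, slack=0)
Line 5: ['new', 'low', 'on', 'that'] (min_width=15, slack=2)
Line 6: ['house'] (min_width=5, slack=12)

Answer: 2 2 1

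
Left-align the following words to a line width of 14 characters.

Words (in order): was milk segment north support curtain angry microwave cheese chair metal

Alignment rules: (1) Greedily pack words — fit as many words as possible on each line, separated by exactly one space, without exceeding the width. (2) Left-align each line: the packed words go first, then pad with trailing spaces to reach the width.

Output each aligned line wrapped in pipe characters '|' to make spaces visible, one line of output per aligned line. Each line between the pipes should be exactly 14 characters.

Line 1: ['was', 'milk'] (min_width=8, slack=6)
Line 2: ['segment', 'north'] (min_width=13, slack=1)
Line 3: ['support'] (min_width=7, slack=7)
Line 4: ['curtain', 'angry'] (min_width=13, slack=1)
Line 5: ['microwave'] (min_width=9, slack=5)
Line 6: ['cheese', 'chair'] (min_width=12, slack=2)
Line 7: ['metal'] (min_width=5, slack=9)

Answer: |was milk      |
|segment north |
|support       |
|curtain angry |
|microwave     |
|cheese chair  |
|metal         |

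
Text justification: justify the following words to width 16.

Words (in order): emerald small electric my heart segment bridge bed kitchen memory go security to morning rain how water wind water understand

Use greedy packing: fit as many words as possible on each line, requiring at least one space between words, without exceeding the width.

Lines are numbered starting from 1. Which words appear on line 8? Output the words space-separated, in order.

Answer: water wind water

Derivation:
Line 1: ['emerald', 'small'] (min_width=13, slack=3)
Line 2: ['electric', 'my'] (min_width=11, slack=5)
Line 3: ['heart', 'segment'] (min_width=13, slack=3)
Line 4: ['bridge', 'bed'] (min_width=10, slack=6)
Line 5: ['kitchen', 'memory'] (min_width=14, slack=2)
Line 6: ['go', 'security', 'to'] (min_width=14, slack=2)
Line 7: ['morning', 'rain', 'how'] (min_width=16, slack=0)
Line 8: ['water', 'wind', 'water'] (min_width=16, slack=0)
Line 9: ['understand'] (min_width=10, slack=6)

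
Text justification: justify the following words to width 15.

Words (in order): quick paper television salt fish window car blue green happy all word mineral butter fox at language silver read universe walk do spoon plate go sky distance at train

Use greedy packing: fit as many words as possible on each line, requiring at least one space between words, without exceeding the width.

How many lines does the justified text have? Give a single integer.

Line 1: ['quick', 'paper'] (min_width=11, slack=4)
Line 2: ['television', 'salt'] (min_width=15, slack=0)
Line 3: ['fish', 'window', 'car'] (min_width=15, slack=0)
Line 4: ['blue', 'green'] (min_width=10, slack=5)
Line 5: ['happy', 'all', 'word'] (min_width=14, slack=1)
Line 6: ['mineral', 'butter'] (min_width=14, slack=1)
Line 7: ['fox', 'at', 'language'] (min_width=15, slack=0)
Line 8: ['silver', 'read'] (min_width=11, slack=4)
Line 9: ['universe', 'walk'] (min_width=13, slack=2)
Line 10: ['do', 'spoon', 'plate'] (min_width=14, slack=1)
Line 11: ['go', 'sky', 'distance'] (min_width=15, slack=0)
Line 12: ['at', 'train'] (min_width=8, slack=7)
Total lines: 12

Answer: 12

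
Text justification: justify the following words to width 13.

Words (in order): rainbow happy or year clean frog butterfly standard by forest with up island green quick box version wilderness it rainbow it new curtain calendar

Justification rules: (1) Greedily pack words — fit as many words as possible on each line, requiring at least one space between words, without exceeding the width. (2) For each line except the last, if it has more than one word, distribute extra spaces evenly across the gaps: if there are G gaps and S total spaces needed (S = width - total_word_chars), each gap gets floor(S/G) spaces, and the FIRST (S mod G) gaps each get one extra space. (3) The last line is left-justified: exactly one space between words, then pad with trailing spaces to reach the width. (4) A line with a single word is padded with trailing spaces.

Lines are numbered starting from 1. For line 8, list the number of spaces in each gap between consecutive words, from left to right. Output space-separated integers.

Line 1: ['rainbow', 'happy'] (min_width=13, slack=0)
Line 2: ['or', 'year', 'clean'] (min_width=13, slack=0)
Line 3: ['frog'] (min_width=4, slack=9)
Line 4: ['butterfly'] (min_width=9, slack=4)
Line 5: ['standard', 'by'] (min_width=11, slack=2)
Line 6: ['forest', 'with'] (min_width=11, slack=2)
Line 7: ['up', 'island'] (min_width=9, slack=4)
Line 8: ['green', 'quick'] (min_width=11, slack=2)
Line 9: ['box', 'version'] (min_width=11, slack=2)
Line 10: ['wilderness', 'it'] (min_width=13, slack=0)
Line 11: ['rainbow', 'it'] (min_width=10, slack=3)
Line 12: ['new', 'curtain'] (min_width=11, slack=2)
Line 13: ['calendar'] (min_width=8, slack=5)

Answer: 3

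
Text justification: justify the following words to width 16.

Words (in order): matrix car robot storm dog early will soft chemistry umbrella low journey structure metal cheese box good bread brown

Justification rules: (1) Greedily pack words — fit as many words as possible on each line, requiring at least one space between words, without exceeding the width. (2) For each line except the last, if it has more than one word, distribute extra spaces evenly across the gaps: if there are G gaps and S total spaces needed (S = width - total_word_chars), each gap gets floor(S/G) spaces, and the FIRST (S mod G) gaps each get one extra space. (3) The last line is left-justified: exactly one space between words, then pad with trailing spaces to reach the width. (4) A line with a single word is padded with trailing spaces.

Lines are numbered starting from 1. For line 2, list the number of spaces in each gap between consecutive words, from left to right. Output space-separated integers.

Line 1: ['matrix', 'car', 'robot'] (min_width=16, slack=0)
Line 2: ['storm', 'dog', 'early'] (min_width=15, slack=1)
Line 3: ['will', 'soft'] (min_width=9, slack=7)
Line 4: ['chemistry'] (min_width=9, slack=7)
Line 5: ['umbrella', 'low'] (min_width=12, slack=4)
Line 6: ['journey'] (min_width=7, slack=9)
Line 7: ['structure', 'metal'] (min_width=15, slack=1)
Line 8: ['cheese', 'box', 'good'] (min_width=15, slack=1)
Line 9: ['bread', 'brown'] (min_width=11, slack=5)

Answer: 2 1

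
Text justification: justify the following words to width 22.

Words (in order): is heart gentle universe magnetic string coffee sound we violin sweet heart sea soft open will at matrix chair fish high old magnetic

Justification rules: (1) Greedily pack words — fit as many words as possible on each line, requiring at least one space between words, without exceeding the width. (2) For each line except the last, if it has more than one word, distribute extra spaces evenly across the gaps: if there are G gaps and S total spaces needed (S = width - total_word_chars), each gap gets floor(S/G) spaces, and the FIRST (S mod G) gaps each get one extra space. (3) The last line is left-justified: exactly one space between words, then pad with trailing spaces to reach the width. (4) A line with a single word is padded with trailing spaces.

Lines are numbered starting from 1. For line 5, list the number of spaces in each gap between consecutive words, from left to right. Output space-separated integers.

Answer: 3 3 2

Derivation:
Line 1: ['is', 'heart', 'gentle'] (min_width=15, slack=7)
Line 2: ['universe', 'magnetic'] (min_width=17, slack=5)
Line 3: ['string', 'coffee', 'sound', 'we'] (min_width=22, slack=0)
Line 4: ['violin', 'sweet', 'heart', 'sea'] (min_width=22, slack=0)
Line 5: ['soft', 'open', 'will', 'at'] (min_width=17, slack=5)
Line 6: ['matrix', 'chair', 'fish', 'high'] (min_width=22, slack=0)
Line 7: ['old', 'magnetic'] (min_width=12, slack=10)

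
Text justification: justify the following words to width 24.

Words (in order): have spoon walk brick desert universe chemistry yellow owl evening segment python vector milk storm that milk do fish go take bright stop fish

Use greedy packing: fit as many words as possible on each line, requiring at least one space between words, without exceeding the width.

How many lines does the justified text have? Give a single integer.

Line 1: ['have', 'spoon', 'walk', 'brick'] (min_width=21, slack=3)
Line 2: ['desert', 'universe'] (min_width=15, slack=9)
Line 3: ['chemistry', 'yellow', 'owl'] (min_width=20, slack=4)
Line 4: ['evening', 'segment', 'python'] (min_width=22, slack=2)
Line 5: ['vector', 'milk', 'storm', 'that'] (min_width=22, slack=2)
Line 6: ['milk', 'do', 'fish', 'go', 'take'] (min_width=20, slack=4)
Line 7: ['bright', 'stop', 'fish'] (min_width=16, slack=8)
Total lines: 7

Answer: 7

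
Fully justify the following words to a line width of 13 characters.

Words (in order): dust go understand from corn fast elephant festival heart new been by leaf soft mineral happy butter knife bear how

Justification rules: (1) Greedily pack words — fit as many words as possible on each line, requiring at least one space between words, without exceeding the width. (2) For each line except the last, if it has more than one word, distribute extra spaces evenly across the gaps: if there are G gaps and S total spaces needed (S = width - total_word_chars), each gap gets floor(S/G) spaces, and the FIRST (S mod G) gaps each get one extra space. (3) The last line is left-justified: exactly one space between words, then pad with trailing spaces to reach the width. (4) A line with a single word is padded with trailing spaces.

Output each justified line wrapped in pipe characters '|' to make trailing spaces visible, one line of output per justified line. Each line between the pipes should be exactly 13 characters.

Answer: |dust       go|
|understand   |
|from     corn|
|fast elephant|
|festival     |
|heart     new|
|been  by leaf|
|soft  mineral|
|happy  butter|
|knife    bear|
|how          |

Derivation:
Line 1: ['dust', 'go'] (min_width=7, slack=6)
Line 2: ['understand'] (min_width=10, slack=3)
Line 3: ['from', 'corn'] (min_width=9, slack=4)
Line 4: ['fast', 'elephant'] (min_width=13, slack=0)
Line 5: ['festival'] (min_width=8, slack=5)
Line 6: ['heart', 'new'] (min_width=9, slack=4)
Line 7: ['been', 'by', 'leaf'] (min_width=12, slack=1)
Line 8: ['soft', 'mineral'] (min_width=12, slack=1)
Line 9: ['happy', 'butter'] (min_width=12, slack=1)
Line 10: ['knife', 'bear'] (min_width=10, slack=3)
Line 11: ['how'] (min_width=3, slack=10)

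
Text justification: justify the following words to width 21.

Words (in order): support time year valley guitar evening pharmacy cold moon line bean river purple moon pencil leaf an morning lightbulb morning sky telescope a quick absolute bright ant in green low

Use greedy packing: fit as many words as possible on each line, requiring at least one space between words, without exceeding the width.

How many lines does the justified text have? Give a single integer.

Answer: 10

Derivation:
Line 1: ['support', 'time', 'year'] (min_width=17, slack=4)
Line 2: ['valley', 'guitar', 'evening'] (min_width=21, slack=0)
Line 3: ['pharmacy', 'cold', 'moon'] (min_width=18, slack=3)
Line 4: ['line', 'bean', 'river'] (min_width=15, slack=6)
Line 5: ['purple', 'moon', 'pencil'] (min_width=18, slack=3)
Line 6: ['leaf', 'an', 'morning'] (min_width=15, slack=6)
Line 7: ['lightbulb', 'morning', 'sky'] (min_width=21, slack=0)
Line 8: ['telescope', 'a', 'quick'] (min_width=17, slack=4)
Line 9: ['absolute', 'bright', 'ant'] (min_width=19, slack=2)
Line 10: ['in', 'green', 'low'] (min_width=12, slack=9)
Total lines: 10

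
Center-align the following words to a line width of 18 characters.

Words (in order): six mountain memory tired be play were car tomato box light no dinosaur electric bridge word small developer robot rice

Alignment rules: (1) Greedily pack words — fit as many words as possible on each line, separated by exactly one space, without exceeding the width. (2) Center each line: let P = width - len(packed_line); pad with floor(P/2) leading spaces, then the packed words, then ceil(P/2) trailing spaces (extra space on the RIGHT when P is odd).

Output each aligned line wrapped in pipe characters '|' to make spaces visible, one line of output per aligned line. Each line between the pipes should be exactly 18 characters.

Line 1: ['six', 'mountain'] (min_width=12, slack=6)
Line 2: ['memory', 'tired', 'be'] (min_width=15, slack=3)
Line 3: ['play', 'were', 'car'] (min_width=13, slack=5)
Line 4: ['tomato', 'box', 'light'] (min_width=16, slack=2)
Line 5: ['no', 'dinosaur'] (min_width=11, slack=7)
Line 6: ['electric', 'bridge'] (min_width=15, slack=3)
Line 7: ['word', 'small'] (min_width=10, slack=8)
Line 8: ['developer', 'robot'] (min_width=15, slack=3)
Line 9: ['rice'] (min_width=4, slack=14)

Answer: |   six mountain   |
| memory tired be  |
|  play were car   |
| tomato box light |
|   no dinosaur    |
| electric bridge  |
|    word small    |
| developer robot  |
|       rice       |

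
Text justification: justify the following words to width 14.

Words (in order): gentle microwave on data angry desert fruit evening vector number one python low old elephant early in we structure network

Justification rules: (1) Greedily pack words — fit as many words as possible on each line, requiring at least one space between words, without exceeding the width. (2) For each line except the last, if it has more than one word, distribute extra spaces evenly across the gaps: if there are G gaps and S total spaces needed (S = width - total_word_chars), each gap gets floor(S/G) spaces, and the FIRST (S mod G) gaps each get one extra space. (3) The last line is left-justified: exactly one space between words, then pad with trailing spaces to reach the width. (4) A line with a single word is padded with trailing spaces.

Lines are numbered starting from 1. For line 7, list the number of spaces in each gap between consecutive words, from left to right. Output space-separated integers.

Answer: 1 1

Derivation:
Line 1: ['gentle'] (min_width=6, slack=8)
Line 2: ['microwave', 'on'] (min_width=12, slack=2)
Line 3: ['data', 'angry'] (min_width=10, slack=4)
Line 4: ['desert', 'fruit'] (min_width=12, slack=2)
Line 5: ['evening', 'vector'] (min_width=14, slack=0)
Line 6: ['number', 'one'] (min_width=10, slack=4)
Line 7: ['python', 'low', 'old'] (min_width=14, slack=0)
Line 8: ['elephant', 'early'] (min_width=14, slack=0)
Line 9: ['in', 'we'] (min_width=5, slack=9)
Line 10: ['structure'] (min_width=9, slack=5)
Line 11: ['network'] (min_width=7, slack=7)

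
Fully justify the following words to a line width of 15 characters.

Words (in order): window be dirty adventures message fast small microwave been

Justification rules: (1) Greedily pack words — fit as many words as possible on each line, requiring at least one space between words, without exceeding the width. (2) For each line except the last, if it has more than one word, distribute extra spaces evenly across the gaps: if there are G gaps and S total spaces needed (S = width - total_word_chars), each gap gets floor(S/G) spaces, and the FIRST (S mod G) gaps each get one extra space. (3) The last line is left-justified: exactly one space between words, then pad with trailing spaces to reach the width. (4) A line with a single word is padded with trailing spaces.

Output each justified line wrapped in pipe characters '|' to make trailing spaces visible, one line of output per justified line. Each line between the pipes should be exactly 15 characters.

Line 1: ['window', 'be', 'dirty'] (min_width=15, slack=0)
Line 2: ['adventures'] (min_width=10, slack=5)
Line 3: ['message', 'fast'] (min_width=12, slack=3)
Line 4: ['small', 'microwave'] (min_width=15, slack=0)
Line 5: ['been'] (min_width=4, slack=11)

Answer: |window be dirty|
|adventures     |
|message    fast|
|small microwave|
|been           |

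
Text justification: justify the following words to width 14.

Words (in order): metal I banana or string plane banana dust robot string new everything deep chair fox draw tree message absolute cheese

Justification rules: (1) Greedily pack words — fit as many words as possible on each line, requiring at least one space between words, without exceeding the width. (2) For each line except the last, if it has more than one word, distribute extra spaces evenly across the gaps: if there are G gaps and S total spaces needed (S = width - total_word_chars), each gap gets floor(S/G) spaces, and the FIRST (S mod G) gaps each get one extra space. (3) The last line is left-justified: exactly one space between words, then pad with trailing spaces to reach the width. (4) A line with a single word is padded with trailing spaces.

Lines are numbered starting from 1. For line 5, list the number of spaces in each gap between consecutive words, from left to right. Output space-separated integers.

Answer: 5

Derivation:
Line 1: ['metal', 'I', 'banana'] (min_width=14, slack=0)
Line 2: ['or', 'string'] (min_width=9, slack=5)
Line 3: ['plane', 'banana'] (min_width=12, slack=2)
Line 4: ['dust', 'robot'] (min_width=10, slack=4)
Line 5: ['string', 'new'] (min_width=10, slack=4)
Line 6: ['everything'] (min_width=10, slack=4)
Line 7: ['deep', 'chair', 'fox'] (min_width=14, slack=0)
Line 8: ['draw', 'tree'] (min_width=9, slack=5)
Line 9: ['message'] (min_width=7, slack=7)
Line 10: ['absolute'] (min_width=8, slack=6)
Line 11: ['cheese'] (min_width=6, slack=8)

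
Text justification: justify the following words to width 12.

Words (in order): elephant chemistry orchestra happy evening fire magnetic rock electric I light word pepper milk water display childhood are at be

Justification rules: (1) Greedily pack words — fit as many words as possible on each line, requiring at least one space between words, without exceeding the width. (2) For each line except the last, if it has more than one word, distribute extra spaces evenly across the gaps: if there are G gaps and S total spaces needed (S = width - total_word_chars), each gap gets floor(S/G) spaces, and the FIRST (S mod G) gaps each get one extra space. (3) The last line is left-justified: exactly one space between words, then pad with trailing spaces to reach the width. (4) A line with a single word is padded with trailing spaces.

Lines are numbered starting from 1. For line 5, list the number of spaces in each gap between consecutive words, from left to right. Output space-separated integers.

Line 1: ['elephant'] (min_width=8, slack=4)
Line 2: ['chemistry'] (min_width=9, slack=3)
Line 3: ['orchestra'] (min_width=9, slack=3)
Line 4: ['happy'] (min_width=5, slack=7)
Line 5: ['evening', 'fire'] (min_width=12, slack=0)
Line 6: ['magnetic'] (min_width=8, slack=4)
Line 7: ['rock'] (min_width=4, slack=8)
Line 8: ['electric', 'I'] (min_width=10, slack=2)
Line 9: ['light', 'word'] (min_width=10, slack=2)
Line 10: ['pepper', 'milk'] (min_width=11, slack=1)
Line 11: ['water'] (min_width=5, slack=7)
Line 12: ['display'] (min_width=7, slack=5)
Line 13: ['childhood'] (min_width=9, slack=3)
Line 14: ['are', 'at', 'be'] (min_width=9, slack=3)

Answer: 1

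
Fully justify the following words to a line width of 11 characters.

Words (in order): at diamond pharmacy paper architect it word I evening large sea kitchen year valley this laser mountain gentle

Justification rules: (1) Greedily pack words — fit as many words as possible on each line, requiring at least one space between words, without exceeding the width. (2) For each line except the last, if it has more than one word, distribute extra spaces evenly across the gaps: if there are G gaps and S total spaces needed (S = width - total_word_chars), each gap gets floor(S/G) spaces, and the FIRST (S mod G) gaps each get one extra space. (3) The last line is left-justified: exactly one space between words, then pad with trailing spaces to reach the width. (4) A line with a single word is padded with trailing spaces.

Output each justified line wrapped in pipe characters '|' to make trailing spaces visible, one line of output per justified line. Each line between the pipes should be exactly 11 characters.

Line 1: ['at', 'diamond'] (min_width=10, slack=1)
Line 2: ['pharmacy'] (min_width=8, slack=3)
Line 3: ['paper'] (min_width=5, slack=6)
Line 4: ['architect'] (min_width=9, slack=2)
Line 5: ['it', 'word', 'I'] (min_width=9, slack=2)
Line 6: ['evening'] (min_width=7, slack=4)
Line 7: ['large', 'sea'] (min_width=9, slack=2)
Line 8: ['kitchen'] (min_width=7, slack=4)
Line 9: ['year', 'valley'] (min_width=11, slack=0)
Line 10: ['this', 'laser'] (min_width=10, slack=1)
Line 11: ['mountain'] (min_width=8, slack=3)
Line 12: ['gentle'] (min_width=6, slack=5)

Answer: |at  diamond|
|pharmacy   |
|paper      |
|architect  |
|it  word  I|
|evening    |
|large   sea|
|kitchen    |
|year valley|
|this  laser|
|mountain   |
|gentle     |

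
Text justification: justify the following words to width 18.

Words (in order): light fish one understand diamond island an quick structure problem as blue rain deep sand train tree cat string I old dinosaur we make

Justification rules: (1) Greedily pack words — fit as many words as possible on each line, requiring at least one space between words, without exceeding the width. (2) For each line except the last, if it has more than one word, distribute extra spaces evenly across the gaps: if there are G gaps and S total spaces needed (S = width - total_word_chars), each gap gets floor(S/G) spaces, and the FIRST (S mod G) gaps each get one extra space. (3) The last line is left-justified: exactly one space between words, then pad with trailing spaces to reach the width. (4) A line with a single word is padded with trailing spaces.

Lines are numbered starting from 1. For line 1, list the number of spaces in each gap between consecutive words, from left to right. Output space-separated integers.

Line 1: ['light', 'fish', 'one'] (min_width=14, slack=4)
Line 2: ['understand', 'diamond'] (min_width=18, slack=0)
Line 3: ['island', 'an', 'quick'] (min_width=15, slack=3)
Line 4: ['structure', 'problem'] (min_width=17, slack=1)
Line 5: ['as', 'blue', 'rain', 'deep'] (min_width=17, slack=1)
Line 6: ['sand', 'train', 'tree'] (min_width=15, slack=3)
Line 7: ['cat', 'string', 'I', 'old'] (min_width=16, slack=2)
Line 8: ['dinosaur', 'we', 'make'] (min_width=16, slack=2)

Answer: 3 3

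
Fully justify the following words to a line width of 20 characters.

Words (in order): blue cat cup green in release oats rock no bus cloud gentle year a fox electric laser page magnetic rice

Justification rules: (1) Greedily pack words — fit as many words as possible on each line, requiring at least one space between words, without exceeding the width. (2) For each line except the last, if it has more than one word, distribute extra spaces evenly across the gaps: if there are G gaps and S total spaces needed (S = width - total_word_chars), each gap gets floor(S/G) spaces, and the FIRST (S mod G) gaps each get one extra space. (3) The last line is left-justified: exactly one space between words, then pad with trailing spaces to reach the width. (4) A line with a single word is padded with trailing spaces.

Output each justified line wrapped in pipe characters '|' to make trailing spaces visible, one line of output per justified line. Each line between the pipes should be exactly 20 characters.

Line 1: ['blue', 'cat', 'cup', 'green'] (min_width=18, slack=2)
Line 2: ['in', 'release', 'oats', 'rock'] (min_width=20, slack=0)
Line 3: ['no', 'bus', 'cloud', 'gentle'] (min_width=19, slack=1)
Line 4: ['year', 'a', 'fox', 'electric'] (min_width=19, slack=1)
Line 5: ['laser', 'page', 'magnetic'] (min_width=19, slack=1)
Line 6: ['rice'] (min_width=4, slack=16)

Answer: |blue  cat  cup green|
|in release oats rock|
|no  bus cloud gentle|
|year  a fox electric|
|laser  page magnetic|
|rice                |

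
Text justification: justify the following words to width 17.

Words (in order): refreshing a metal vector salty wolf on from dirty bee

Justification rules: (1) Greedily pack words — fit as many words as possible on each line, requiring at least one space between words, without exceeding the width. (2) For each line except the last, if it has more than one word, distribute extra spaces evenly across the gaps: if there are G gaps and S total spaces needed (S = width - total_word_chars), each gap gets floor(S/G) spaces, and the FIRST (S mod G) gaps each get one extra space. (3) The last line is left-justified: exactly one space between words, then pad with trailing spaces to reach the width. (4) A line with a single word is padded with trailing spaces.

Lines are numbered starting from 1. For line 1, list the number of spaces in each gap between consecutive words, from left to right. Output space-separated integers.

Answer: 6

Derivation:
Line 1: ['refreshing', 'a'] (min_width=12, slack=5)
Line 2: ['metal', 'vector'] (min_width=12, slack=5)
Line 3: ['salty', 'wolf', 'on'] (min_width=13, slack=4)
Line 4: ['from', 'dirty', 'bee'] (min_width=14, slack=3)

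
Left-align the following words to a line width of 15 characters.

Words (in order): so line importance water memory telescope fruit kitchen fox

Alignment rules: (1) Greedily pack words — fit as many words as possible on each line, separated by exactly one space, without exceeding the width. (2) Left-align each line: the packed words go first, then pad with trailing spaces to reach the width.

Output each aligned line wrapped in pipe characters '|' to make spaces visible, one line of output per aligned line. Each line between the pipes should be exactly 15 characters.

Line 1: ['so', 'line'] (min_width=7, slack=8)
Line 2: ['importance'] (min_width=10, slack=5)
Line 3: ['water', 'memory'] (min_width=12, slack=3)
Line 4: ['telescope', 'fruit'] (min_width=15, slack=0)
Line 5: ['kitchen', 'fox'] (min_width=11, slack=4)

Answer: |so line        |
|importance     |
|water memory   |
|telescope fruit|
|kitchen fox    |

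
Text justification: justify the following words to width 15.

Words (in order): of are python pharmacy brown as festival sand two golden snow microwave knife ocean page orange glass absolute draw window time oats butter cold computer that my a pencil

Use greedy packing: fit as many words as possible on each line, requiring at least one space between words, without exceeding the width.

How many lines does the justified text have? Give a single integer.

Answer: 13

Derivation:
Line 1: ['of', 'are', 'python'] (min_width=13, slack=2)
Line 2: ['pharmacy', 'brown'] (min_width=14, slack=1)
Line 3: ['as', 'festival'] (min_width=11, slack=4)
Line 4: ['sand', 'two', 'golden'] (min_width=15, slack=0)
Line 5: ['snow', 'microwave'] (min_width=14, slack=1)
Line 6: ['knife', 'ocean'] (min_width=11, slack=4)
Line 7: ['page', 'orange'] (min_width=11, slack=4)
Line 8: ['glass', 'absolute'] (min_width=14, slack=1)
Line 9: ['draw', 'window'] (min_width=11, slack=4)
Line 10: ['time', 'oats'] (min_width=9, slack=6)
Line 11: ['butter', 'cold'] (min_width=11, slack=4)
Line 12: ['computer', 'that'] (min_width=13, slack=2)
Line 13: ['my', 'a', 'pencil'] (min_width=11, slack=4)
Total lines: 13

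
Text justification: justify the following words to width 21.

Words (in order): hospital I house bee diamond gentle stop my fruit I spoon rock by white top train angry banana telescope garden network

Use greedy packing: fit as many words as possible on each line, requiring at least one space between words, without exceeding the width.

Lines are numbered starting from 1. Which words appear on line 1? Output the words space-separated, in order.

Answer: hospital I house bee

Derivation:
Line 1: ['hospital', 'I', 'house', 'bee'] (min_width=20, slack=1)
Line 2: ['diamond', 'gentle', 'stop'] (min_width=19, slack=2)
Line 3: ['my', 'fruit', 'I', 'spoon', 'rock'] (min_width=21, slack=0)
Line 4: ['by', 'white', 'top', 'train'] (min_width=18, slack=3)
Line 5: ['angry', 'banana'] (min_width=12, slack=9)
Line 6: ['telescope', 'garden'] (min_width=16, slack=5)
Line 7: ['network'] (min_width=7, slack=14)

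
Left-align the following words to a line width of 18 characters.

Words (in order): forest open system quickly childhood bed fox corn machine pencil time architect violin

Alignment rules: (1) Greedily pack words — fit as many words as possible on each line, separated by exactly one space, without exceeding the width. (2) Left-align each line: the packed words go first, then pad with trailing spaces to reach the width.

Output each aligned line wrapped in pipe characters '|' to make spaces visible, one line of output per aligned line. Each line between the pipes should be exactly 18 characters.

Line 1: ['forest', 'open', 'system'] (min_width=18, slack=0)
Line 2: ['quickly', 'childhood'] (min_width=17, slack=1)
Line 3: ['bed', 'fox', 'corn'] (min_width=12, slack=6)
Line 4: ['machine', 'pencil'] (min_width=14, slack=4)
Line 5: ['time', 'architect'] (min_width=14, slack=4)
Line 6: ['violin'] (min_width=6, slack=12)

Answer: |forest open system|
|quickly childhood |
|bed fox corn      |
|machine pencil    |
|time architect    |
|violin            |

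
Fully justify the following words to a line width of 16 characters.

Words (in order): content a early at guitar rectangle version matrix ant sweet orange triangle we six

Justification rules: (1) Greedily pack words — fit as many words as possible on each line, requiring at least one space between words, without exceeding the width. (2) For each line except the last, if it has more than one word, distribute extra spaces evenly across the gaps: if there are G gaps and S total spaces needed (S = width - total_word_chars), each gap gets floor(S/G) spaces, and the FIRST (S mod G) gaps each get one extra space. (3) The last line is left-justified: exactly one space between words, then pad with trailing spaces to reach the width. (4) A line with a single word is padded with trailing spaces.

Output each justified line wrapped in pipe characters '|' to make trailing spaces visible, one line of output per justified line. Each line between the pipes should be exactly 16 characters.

Answer: |content  a early|
|at        guitar|
|rectangle       |
|version   matrix|
|ant sweet orange|
|triangle we six |

Derivation:
Line 1: ['content', 'a', 'early'] (min_width=15, slack=1)
Line 2: ['at', 'guitar'] (min_width=9, slack=7)
Line 3: ['rectangle'] (min_width=9, slack=7)
Line 4: ['version', 'matrix'] (min_width=14, slack=2)
Line 5: ['ant', 'sweet', 'orange'] (min_width=16, slack=0)
Line 6: ['triangle', 'we', 'six'] (min_width=15, slack=1)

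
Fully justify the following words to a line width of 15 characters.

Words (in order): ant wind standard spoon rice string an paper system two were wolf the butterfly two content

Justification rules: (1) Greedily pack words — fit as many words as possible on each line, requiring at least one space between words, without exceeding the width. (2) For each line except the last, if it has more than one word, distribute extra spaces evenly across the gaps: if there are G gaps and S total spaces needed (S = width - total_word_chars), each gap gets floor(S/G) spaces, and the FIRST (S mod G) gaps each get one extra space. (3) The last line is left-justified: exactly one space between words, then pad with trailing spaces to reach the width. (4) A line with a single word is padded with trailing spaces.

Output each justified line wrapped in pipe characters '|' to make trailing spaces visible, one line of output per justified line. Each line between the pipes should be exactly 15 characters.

Answer: |ant        wind|
|standard  spoon|
|rice  string an|
|paper    system|
|two  were  wolf|
|the   butterfly|
|two content    |

Derivation:
Line 1: ['ant', 'wind'] (min_width=8, slack=7)
Line 2: ['standard', 'spoon'] (min_width=14, slack=1)
Line 3: ['rice', 'string', 'an'] (min_width=14, slack=1)
Line 4: ['paper', 'system'] (min_width=12, slack=3)
Line 5: ['two', 'were', 'wolf'] (min_width=13, slack=2)
Line 6: ['the', 'butterfly'] (min_width=13, slack=2)
Line 7: ['two', 'content'] (min_width=11, slack=4)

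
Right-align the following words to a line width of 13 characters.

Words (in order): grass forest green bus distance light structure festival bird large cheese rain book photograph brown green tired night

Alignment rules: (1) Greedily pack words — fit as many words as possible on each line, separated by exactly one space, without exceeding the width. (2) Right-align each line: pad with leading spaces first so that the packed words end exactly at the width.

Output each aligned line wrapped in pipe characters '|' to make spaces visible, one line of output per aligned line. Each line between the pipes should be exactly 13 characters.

Line 1: ['grass', 'forest'] (min_width=12, slack=1)
Line 2: ['green', 'bus'] (min_width=9, slack=4)
Line 3: ['distance'] (min_width=8, slack=5)
Line 4: ['light'] (min_width=5, slack=8)
Line 5: ['structure'] (min_width=9, slack=4)
Line 6: ['festival', 'bird'] (min_width=13, slack=0)
Line 7: ['large', 'cheese'] (min_width=12, slack=1)
Line 8: ['rain', 'book'] (min_width=9, slack=4)
Line 9: ['photograph'] (min_width=10, slack=3)
Line 10: ['brown', 'green'] (min_width=11, slack=2)
Line 11: ['tired', 'night'] (min_width=11, slack=2)

Answer: | grass forest|
|    green bus|
|     distance|
|        light|
|    structure|
|festival bird|
| large cheese|
|    rain book|
|   photograph|
|  brown green|
|  tired night|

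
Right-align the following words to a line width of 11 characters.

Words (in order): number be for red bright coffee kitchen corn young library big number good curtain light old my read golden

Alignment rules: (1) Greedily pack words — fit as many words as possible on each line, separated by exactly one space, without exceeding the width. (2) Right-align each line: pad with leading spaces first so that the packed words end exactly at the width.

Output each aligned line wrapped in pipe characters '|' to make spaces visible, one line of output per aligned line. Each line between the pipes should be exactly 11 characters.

Answer: |  number be|
|    for red|
|     bright|
|     coffee|
|    kitchen|
| corn young|
|library big|
|number good|
|    curtain|
|  light old|
|    my read|
|     golden|

Derivation:
Line 1: ['number', 'be'] (min_width=9, slack=2)
Line 2: ['for', 'red'] (min_width=7, slack=4)
Line 3: ['bright'] (min_width=6, slack=5)
Line 4: ['coffee'] (min_width=6, slack=5)
Line 5: ['kitchen'] (min_width=7, slack=4)
Line 6: ['corn', 'young'] (min_width=10, slack=1)
Line 7: ['library', 'big'] (min_width=11, slack=0)
Line 8: ['number', 'good'] (min_width=11, slack=0)
Line 9: ['curtain'] (min_width=7, slack=4)
Line 10: ['light', 'old'] (min_width=9, slack=2)
Line 11: ['my', 'read'] (min_width=7, slack=4)
Line 12: ['golden'] (min_width=6, slack=5)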